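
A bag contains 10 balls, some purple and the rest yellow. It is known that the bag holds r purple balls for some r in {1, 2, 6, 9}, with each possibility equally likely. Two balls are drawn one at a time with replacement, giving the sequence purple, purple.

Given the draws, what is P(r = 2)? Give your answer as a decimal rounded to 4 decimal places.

0.0328

Under each hypothesis, the probability of the observed sequence is: P(data | r = 1) = (1/10)(1/10) = 1/100; P(data | r = 2) = (2/10)(2/10) = 1/25; P(data | r = 6) = (6/10)(6/10) = 9/25; P(data | r = 9) = (9/10)(9/10) = 81/100.
Multiplying each by its prior: 1/4 · 1/100 = 1/400, 1/4 · 1/25 = 1/100, 1/4 · 9/25 = 9/100, 1/4 · 81/100 = 81/400; summing to 61/200.
So P(r = 2 | data) = (1/100) / (61/200) = 2/61.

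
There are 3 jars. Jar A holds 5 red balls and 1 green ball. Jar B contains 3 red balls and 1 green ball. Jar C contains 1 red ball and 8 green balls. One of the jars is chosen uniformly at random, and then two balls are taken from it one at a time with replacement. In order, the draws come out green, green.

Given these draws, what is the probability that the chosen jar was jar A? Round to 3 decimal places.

0.032

For each hypothesis, P(data | H) works out to: P(data | jar A) = (1/6)(1/6) = 0.027778; P(data | jar B) = (1/4)(1/4) = 0.0625; P(data | jar C) = (8/9)(8/9) = 0.79012.
The prior-weighted likelihoods are 1/3 · 0.027778 = 0.0092593, 1/3 · 0.0625 = 0.020833, 1/3 · 0.79012 = 0.26337; summing to 0.29347.
Therefore the posterior P(jar A | data) = (0.0092593) / (0.29347) = 0.031551.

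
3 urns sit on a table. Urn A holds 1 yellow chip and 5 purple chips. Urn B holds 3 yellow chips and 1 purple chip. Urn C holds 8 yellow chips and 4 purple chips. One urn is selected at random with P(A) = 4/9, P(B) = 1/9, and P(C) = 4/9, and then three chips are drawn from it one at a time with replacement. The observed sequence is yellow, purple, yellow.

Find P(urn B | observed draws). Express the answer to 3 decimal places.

For each hypothesis, P(data | H) works out to: P(data | urn A) = (1/6)(5/6)(1/6) = 0.023148; P(data | urn B) = (3/4)(1/4)(3/4) = 0.14062; P(data | urn C) = (8/12)(4/12)(8/12) = 0.14815.
Multiplying each by its prior: 4/9 · 0.023148 = 0.010288, 1/9 · 0.14062 = 0.015625, 4/9 · 0.14815 = 0.065844; these sum to 0.091757.
By Bayes' rule, P(urn B | data) = (0.015625) / (0.091757) = 0.17029.

0.170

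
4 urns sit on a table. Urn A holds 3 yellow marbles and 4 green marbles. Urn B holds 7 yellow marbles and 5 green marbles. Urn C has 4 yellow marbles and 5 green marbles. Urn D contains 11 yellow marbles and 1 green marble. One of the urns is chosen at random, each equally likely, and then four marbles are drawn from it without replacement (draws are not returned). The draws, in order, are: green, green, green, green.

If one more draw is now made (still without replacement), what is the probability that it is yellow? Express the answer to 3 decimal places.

For each hypothesis, P(data | H) works out to: P(data | urn A) = (4/7)(3/6)(2/5)(1/4) = 0.028571; P(data | urn B) = (5/12)(4/11)(3/10)(2/9) = 0.010101; P(data | urn C) = (5/9)(4/8)(3/7)(2/6) = 0.039683; P(data | urn D) = (1/12)(0/11) = 0.
Multiplying each by its prior: 1/4 · 0.028571 = 0.0071429, 1/4 · 0.010101 = 0.0025253, 1/4 · 0.039683 = 0.0099206, 1/4 · 0 = 0; summing to 0.019589.
Normalising, the posterior is P(urn A | data) = 0.36464, P(urn B | data) = 0.12891, P(urn C | data) = 0.50645, P(urn D | data) = 0.
Averaging over the posterior, P(yellow next | data) = (1)(0.36464) + (7/8)(0.12891) + (4/5)(0.50645) = 0.8826.

0.883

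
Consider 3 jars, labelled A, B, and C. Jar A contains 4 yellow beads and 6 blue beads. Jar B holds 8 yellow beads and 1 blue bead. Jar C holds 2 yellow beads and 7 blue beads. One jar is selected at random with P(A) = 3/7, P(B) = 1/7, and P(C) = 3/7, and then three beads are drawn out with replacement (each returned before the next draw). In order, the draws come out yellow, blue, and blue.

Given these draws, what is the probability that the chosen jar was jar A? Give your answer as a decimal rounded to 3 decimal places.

0.510

The likelihood of the observed sequence under each hypothesis: P(data | jar A) = (4/10)(6/10)(6/10) = 0.144; P(data | jar B) = (8/9)(1/9)(1/9) = 0.010974; P(data | jar C) = (2/9)(7/9)(7/9) = 0.13443.
Multiplying each by its prior: 3/7 · 0.144 = 0.061714, 1/7 · 0.010974 = 0.0015677, 3/7 · 0.13443 = 0.057613; these sum to 0.1209.
Hence P(jar A | data) = (0.061714) / (0.1209) = 0.51048.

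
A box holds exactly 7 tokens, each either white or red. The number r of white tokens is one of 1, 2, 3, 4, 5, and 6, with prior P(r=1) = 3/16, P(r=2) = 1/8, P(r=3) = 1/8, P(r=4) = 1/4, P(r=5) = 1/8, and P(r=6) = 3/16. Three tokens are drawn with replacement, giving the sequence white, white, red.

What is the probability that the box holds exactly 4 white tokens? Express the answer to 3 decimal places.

0.362

Compute the likelihood of the observed sequence for each case: P(data | r = 1) = (1/7)(1/7)(6/7) = 0.017493; P(data | r = 2) = (2/7)(2/7)(5/7) = 0.058309; P(data | r = 3) = (3/7)(3/7)(4/7) = 0.10496; P(data | r = 4) = (4/7)(4/7)(3/7) = 0.13994; P(data | r = 5) = (5/7)(5/7)(2/7) = 0.14577; P(data | r = 6) = (6/7)(6/7)(1/7) = 0.10496.
Multiplying each by its prior: 3/16 · 0.017493 = 0.0032799, 1/8 · 0.058309 = 0.0072886, 1/8 · 0.10496 = 0.01312, 1/4 · 0.13994 = 0.034985, 1/8 · 0.14577 = 0.018222, 3/16 · 0.10496 = 0.019679; these sum to 0.096574.
So P(r = 4 | data) = (0.034985) / (0.096574) = 0.36226.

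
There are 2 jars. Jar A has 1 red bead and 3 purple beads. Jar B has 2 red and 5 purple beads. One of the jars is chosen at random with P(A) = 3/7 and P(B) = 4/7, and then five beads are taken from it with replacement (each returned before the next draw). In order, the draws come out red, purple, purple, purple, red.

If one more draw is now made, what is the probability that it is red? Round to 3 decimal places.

0.271

The likelihood of the observed sequence under each hypothesis: P(data | jar A) = (1/4)(3/4)(3/4)(3/4)(1/4) = 0.026367; P(data | jar B) = (2/7)(5/7)(5/7)(5/7)(2/7) = 0.02975.
Multiplying each by its prior: 3/7 · 0.026367 = 0.0113, 4/7 · 0.02975 = 0.017; these sum to 0.0283.
Dividing through by the total gives posterior P(jar A | data) = 0.3993, P(jar B | data) = 0.6007.
The predictive probability is P(red next | data) = (1/4)(0.3993) + (2/7)(0.6007) = 0.27145.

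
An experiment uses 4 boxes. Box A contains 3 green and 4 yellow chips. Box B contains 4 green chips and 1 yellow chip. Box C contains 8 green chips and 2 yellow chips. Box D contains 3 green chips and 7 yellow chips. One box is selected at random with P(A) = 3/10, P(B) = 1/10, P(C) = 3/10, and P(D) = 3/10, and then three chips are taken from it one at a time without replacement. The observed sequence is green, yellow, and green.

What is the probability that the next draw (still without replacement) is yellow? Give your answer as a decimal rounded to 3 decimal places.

0.400

Compute the likelihood of the observed sequence for each case: P(data | box A) = (3/7)(4/6)(2/5) = 0.11429; P(data | box B) = (4/5)(1/4)(3/3) = 0.2; P(data | box C) = (8/10)(2/9)(7/8) = 0.15556; P(data | box D) = (3/10)(7/9)(2/8) = 0.058333.
The prior-weighted likelihoods are 3/10 · 0.11429 = 0.034286, 1/10 · 0.2 = 0.02, 3/10 · 0.15556 = 0.046667, 3/10 · 0.058333 = 0.0175; these sum to 0.11845.
Normalising, the posterior is P(box A | data) = 0.28945, P(box B | data) = 0.16884, P(box C | data) = 0.39397, P(box D | data) = 0.14774.
The predictive probability is P(yellow next | data) = (3/4)(0.28945) + (0)(0.16884) + (1/7)(0.39397) + (6/7)(0.14774) = 0.4.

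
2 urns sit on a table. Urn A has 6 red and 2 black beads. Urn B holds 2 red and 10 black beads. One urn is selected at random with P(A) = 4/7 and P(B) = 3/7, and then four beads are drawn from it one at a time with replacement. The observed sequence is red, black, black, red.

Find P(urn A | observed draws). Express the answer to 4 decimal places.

0.7085

For each hypothesis, P(data | H) works out to: P(data | urn A) = (6/8)(2/8)(2/8)(6/8) = 0.035156; P(data | urn B) = (2/12)(10/12)(10/12)(2/12) = 0.01929.
Weighting by the prior gives 4/7 · 0.035156 = 0.020089, 3/7 · 0.01929 = 0.0082672; with total 0.028356.
So P(urn A | data) = (0.020089) / (0.028356) = 0.70845.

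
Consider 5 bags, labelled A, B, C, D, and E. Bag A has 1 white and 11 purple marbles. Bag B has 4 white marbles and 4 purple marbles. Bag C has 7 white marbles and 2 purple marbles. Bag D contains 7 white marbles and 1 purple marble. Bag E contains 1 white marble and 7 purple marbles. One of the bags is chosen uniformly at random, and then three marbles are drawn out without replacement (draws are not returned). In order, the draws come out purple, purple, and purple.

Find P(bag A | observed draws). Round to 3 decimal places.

0.519

The likelihood of the observed sequence under each hypothesis: P(data | bag A) = (11/12)(10/11)(9/10) = 3/4; P(data | bag B) = (4/8)(3/7)(2/6) = 1/14; P(data | bag C) = (2/9)(1/8)(0/7) = 0; P(data | bag D) = (1/8)(0/7) = 0; P(data | bag E) = (7/8)(6/7)(5/6) = 5/8.
Weighting by the prior gives 1/5 · 3/4 = 3/20, 1/5 · 1/14 = 1/70, 1/5 · 0 = 0, 1/5 · 0 = 0, 1/5 · 5/8 = 1/8; with total 81/280.
Therefore the posterior P(bag A | data) = (3/20) / (81/280) = 14/27.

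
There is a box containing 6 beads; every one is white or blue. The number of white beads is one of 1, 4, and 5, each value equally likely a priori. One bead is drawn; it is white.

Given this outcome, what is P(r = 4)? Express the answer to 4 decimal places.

0.4000

The likelihood of this draw under each hypothesis: P(data | r = 1) = (1/6) = 1/6; P(data | r = 4) = (4/6) = 2/3; P(data | r = 5) = (5/6) = 5/6.
The prior-weighted likelihoods are 1/3 · 1/6 = 1/18, 1/3 · 2/3 = 2/9, 1/3 · 5/6 = 5/18; summing to 5/9.
By Bayes' rule, P(r = 4 | data) = (2/9) / (5/9) = 2/5.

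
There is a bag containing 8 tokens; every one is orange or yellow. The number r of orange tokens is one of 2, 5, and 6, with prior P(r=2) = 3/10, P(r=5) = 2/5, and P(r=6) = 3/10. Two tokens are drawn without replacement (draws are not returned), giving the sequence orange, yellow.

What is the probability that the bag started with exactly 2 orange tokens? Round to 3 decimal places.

Compute the likelihood of the observed sequence for each case: P(data | r = 2) = (2/8)(6/7) = 3/14; P(data | r = 5) = (5/8)(3/7) = 15/56; P(data | r = 6) = (6/8)(2/7) = 3/14.
Weighting by the prior gives 3/10 · 3/14 = 9/140, 2/5 · 15/56 = 3/28, 3/10 · 3/14 = 9/140; with total 33/140.
By Bayes' rule, P(r = 2 | data) = (9/140) / (33/140) = 3/11.

0.273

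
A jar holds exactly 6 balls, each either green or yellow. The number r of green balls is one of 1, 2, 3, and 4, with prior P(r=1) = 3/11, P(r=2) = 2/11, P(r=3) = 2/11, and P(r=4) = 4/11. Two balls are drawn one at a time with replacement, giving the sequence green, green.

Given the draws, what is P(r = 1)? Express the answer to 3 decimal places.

0.032

Under each hypothesis, the probability of the observed sequence is: P(data | r = 1) = (1/6)(1/6) = 1/36; P(data | r = 2) = (2/6)(2/6) = 1/9; P(data | r = 3) = (3/6)(3/6) = 1/4; P(data | r = 4) = (4/6)(4/6) = 4/9.
Multiplying each by its prior: 3/11 · 1/36 = 1/132, 2/11 · 1/9 = 2/99, 2/11 · 1/4 = 1/22, 4/11 · 4/9 = 16/99; summing to 31/132.
Hence P(r = 1 | data) = (1/132) / (31/132) = 1/31.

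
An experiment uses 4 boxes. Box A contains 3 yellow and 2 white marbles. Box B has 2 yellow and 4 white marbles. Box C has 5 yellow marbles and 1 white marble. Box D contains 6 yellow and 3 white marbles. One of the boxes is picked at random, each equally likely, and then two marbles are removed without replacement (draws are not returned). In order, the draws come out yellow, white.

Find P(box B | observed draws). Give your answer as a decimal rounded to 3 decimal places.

The likelihood of the observed sequence under each hypothesis: P(data | box A) = (3/5)(2/4) = 3/10; P(data | box B) = (2/6)(4/5) = 4/15; P(data | box C) = (5/6)(1/5) = 1/6; P(data | box D) = (6/9)(3/8) = 1/4.
The prior-weighted likelihoods are 1/4 · 3/10 = 3/40, 1/4 · 4/15 = 1/15, 1/4 · 1/6 = 1/24, 1/4 · 1/4 = 1/16; with total 59/240.
So P(box B | data) = (1/15) / (59/240) = 16/59.

0.271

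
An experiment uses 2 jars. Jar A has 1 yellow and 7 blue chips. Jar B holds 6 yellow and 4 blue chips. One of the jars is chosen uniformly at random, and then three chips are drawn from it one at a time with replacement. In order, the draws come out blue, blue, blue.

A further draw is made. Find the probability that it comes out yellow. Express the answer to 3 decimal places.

0.166

Under each hypothesis, the probability of the observed sequence is: P(data | jar A) = (7/8)(7/8)(7/8) = 0.66992; P(data | jar B) = (4/10)(4/10)(4/10) = 0.064.
Weighting by the prior gives 1/2 · 0.66992 = 0.33496, 1/2 · 0.064 = 0.032; these sum to 0.36696.
The posterior is then P(jar A | data) = 0.9128, P(jar B | data) = 0.087203.
Averaging over the posterior, P(yellow next | data) = (1/8)(0.9128) + (3/5)(0.087203) = 0.16642.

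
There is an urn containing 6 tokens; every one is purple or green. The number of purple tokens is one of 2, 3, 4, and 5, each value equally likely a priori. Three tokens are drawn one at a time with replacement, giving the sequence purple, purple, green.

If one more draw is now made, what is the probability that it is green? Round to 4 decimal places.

0.3900

The likelihood of the observed sequence under each hypothesis: P(data | r = 2) = (2/6)(2/6)(4/6) = 2/27; P(data | r = 3) = (3/6)(3/6)(3/6) = 1/8; P(data | r = 4) = (4/6)(4/6)(2/6) = 4/27; P(data | r = 5) = (5/6)(5/6)(1/6) = 25/216.
Multiplying each by its prior: 1/4 · 2/27 = 1/54, 1/4 · 1/8 = 1/32, 1/4 · 4/27 = 1/27, 1/4 · 25/216 = 25/864; these sum to 25/216.
Normalising, the posterior is P(r = 2 | data) = 4/25, P(r = 3 | data) = 27/100, P(r = 4 | data) = 8/25, P(r = 5 | data) = 1/4.
The predictive probability is P(green next | data) = (2/3)(4/25) + (1/2)(27/100) + (1/3)(8/25) + (1/6)(1/4) = 39/100.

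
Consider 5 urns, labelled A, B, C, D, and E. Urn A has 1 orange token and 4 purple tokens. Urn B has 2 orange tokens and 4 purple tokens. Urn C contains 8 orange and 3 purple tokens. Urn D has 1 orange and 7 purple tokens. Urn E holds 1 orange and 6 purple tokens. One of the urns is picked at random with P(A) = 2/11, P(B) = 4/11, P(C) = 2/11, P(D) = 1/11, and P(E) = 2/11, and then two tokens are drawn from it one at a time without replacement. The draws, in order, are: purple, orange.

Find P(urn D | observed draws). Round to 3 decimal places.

0.054

Compute the likelihood of the observed sequence for each case: P(data | urn A) = (4/5)(1/4) = 0.2; P(data | urn B) = (4/6)(2/5) = 0.26667; P(data | urn C) = (3/11)(8/10) = 0.21818; P(data | urn D) = (7/8)(1/7) = 0.125; P(data | urn E) = (6/7)(1/6) = 0.14286.
Multiplying each by its prior: 2/11 · 0.2 = 0.036364, 4/11 · 0.26667 = 0.09697, 2/11 · 0.21818 = 0.039669, 1/11 · 0.125 = 0.011364, 2/11 · 0.14286 = 0.025974; these sum to 0.21034.
So P(urn D | data) = (0.011364) / (0.21034) = 0.054025.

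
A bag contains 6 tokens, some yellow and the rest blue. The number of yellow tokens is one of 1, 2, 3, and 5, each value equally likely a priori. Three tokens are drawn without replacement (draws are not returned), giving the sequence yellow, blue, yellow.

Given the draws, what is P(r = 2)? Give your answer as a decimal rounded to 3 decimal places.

0.174

For each hypothesis, P(data | H) works out to: P(data | r = 1) = (1/6)(5/5)(0/4) = 0; P(data | r = 2) = (2/6)(4/5)(1/4) = 1/15; P(data | r = 3) = (3/6)(3/5)(2/4) = 3/20; P(data | r = 5) = (5/6)(1/5)(4/4) = 1/6.
Weighting by the prior gives 1/4 · 0 = 0, 1/4 · 1/15 = 1/60, 1/4 · 3/20 = 3/80, 1/4 · 1/6 = 1/24; with total 23/240.
So P(r = 2 | data) = (1/60) / (23/240) = 4/23.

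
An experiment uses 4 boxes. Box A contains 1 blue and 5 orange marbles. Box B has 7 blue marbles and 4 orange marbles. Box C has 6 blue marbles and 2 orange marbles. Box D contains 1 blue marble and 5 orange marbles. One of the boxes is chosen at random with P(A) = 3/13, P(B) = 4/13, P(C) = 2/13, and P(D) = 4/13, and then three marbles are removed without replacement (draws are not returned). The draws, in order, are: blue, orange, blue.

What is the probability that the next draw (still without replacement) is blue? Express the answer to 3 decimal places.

Compute the likelihood of the observed sequence for each case: P(data | box A) = (1/6)(5/5)(0/4) = 0; P(data | box B) = (7/11)(4/10)(6/9) = 0.1697; P(data | box C) = (6/8)(2/7)(5/6) = 0.17857; P(data | box D) = (1/6)(5/5)(0/4) = 0.
The prior-weighted likelihoods are 3/13 · 0 = 0, 4/13 · 0.1697 = 0.052214, 2/13 · 0.17857 = 0.027473, 4/13 · 0 = 0; summing to 0.079687.
Dividing through by the total gives posterior P(box A | data) = 0, P(box B | data) = 0.65524, P(box C | data) = 0.34476, P(box D | data) = 0.
So P(blue next | data) = Σ P(blue next | H) P(H | data) = (5/8)(0.65524) + (4/5)(0.34476) = 0.68533.

0.685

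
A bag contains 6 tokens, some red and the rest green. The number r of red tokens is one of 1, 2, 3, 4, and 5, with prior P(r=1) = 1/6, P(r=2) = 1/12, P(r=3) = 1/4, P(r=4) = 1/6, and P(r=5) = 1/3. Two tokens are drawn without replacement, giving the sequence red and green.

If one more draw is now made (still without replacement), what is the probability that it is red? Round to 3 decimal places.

0.586

The likelihood of the observed sequence under each hypothesis: P(data | r = 1) = (1/6)(5/5) = 1/6; P(data | r = 2) = (2/6)(4/5) = 4/15; P(data | r = 3) = (3/6)(3/5) = 3/10; P(data | r = 4) = (4/6)(2/5) = 4/15; P(data | r = 5) = (5/6)(1/5) = 1/6.
Weighting by the prior gives 1/6 · 1/6 = 1/36, 1/12 · 4/15 = 1/45, 1/4 · 3/10 = 3/40, 1/6 · 4/15 = 2/45, 1/3 · 1/6 = 1/18; these sum to 9/40.
Normalising, the posterior is P(r = 1 | data) = 10/81, P(r = 2 | data) = 8/81, P(r = 3 | data) = 1/3, P(r = 4 | data) = 16/81, P(r = 5 | data) = 20/81.
Averaging over the posterior, P(red next | data) = (0)(10/81) + (1/4)(8/81) + (1/2)(1/3) + (3/4)(16/81) + (1)(20/81) = 95/162.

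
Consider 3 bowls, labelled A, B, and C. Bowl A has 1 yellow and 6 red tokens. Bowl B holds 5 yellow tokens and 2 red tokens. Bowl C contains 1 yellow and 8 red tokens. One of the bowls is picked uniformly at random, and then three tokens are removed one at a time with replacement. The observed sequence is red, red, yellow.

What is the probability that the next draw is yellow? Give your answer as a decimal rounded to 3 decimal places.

Compute the likelihood of the observed sequence for each case: P(data | bowl A) = (6/7)(6/7)(1/7) = 0.10496; P(data | bowl B) = (2/7)(2/7)(5/7) = 0.058309; P(data | bowl C) = (8/9)(8/9)(1/9) = 0.087791.
Weighting by the prior gives 1/3 · 0.10496 = 0.034985, 1/3 · 0.058309 = 0.019436, 1/3 · 0.087791 = 0.029264; these sum to 0.083686.
The posterior is then P(bowl A | data) = 0.41806, P(bowl B | data) = 0.23225, P(bowl C | data) = 0.34969.
The predictive probability is P(yellow next | data) = (1/7)(0.41806) + (5/7)(0.23225) + (1/9)(0.34969) = 0.26447.

0.264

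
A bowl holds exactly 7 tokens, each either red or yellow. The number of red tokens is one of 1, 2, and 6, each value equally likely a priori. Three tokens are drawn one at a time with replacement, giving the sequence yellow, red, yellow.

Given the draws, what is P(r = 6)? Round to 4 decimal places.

For each hypothesis, P(data | H) works out to: P(data | r = 1) = (6/7)(1/7)(6/7) = 0.10496; P(data | r = 2) = (5/7)(2/7)(5/7) = 0.14577; P(data | r = 6) = (1/7)(6/7)(1/7) = 0.017493.
Weighting by the prior gives 1/3 · 0.10496 = 0.034985, 1/3 · 0.14577 = 0.048591, 1/3 · 0.017493 = 0.0058309; these sum to 0.089407.
By Bayes' rule, P(r = 6 | data) = (0.0058309) / (0.089407) = 0.065217.

0.0652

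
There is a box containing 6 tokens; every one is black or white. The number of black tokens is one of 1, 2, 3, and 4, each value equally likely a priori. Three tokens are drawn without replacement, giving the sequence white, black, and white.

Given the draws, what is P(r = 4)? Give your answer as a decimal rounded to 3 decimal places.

Compute the likelihood of the observed sequence for each case: P(data | r = 1) = (5/6)(1/5)(4/4) = 1/6; P(data | r = 2) = (4/6)(2/5)(3/4) = 1/5; P(data | r = 3) = (3/6)(3/5)(2/4) = 3/20; P(data | r = 4) = (2/6)(4/5)(1/4) = 1/15.
The prior-weighted likelihoods are 1/4 · 1/6 = 1/24, 1/4 · 1/5 = 1/20, 1/4 · 3/20 = 3/80, 1/4 · 1/15 = 1/60; these sum to 7/48.
So P(r = 4 | data) = (1/60) / (7/48) = 4/35.

0.114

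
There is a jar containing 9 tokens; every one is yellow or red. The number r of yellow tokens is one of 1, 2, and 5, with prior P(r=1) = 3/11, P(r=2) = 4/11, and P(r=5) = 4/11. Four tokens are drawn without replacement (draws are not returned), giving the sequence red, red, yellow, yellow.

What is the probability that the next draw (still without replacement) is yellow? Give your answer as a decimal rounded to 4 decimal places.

For each hypothesis, P(data | H) works out to: P(data | r = 1) = (8/9)(7/8)(1/7)(0/6) = 0; P(data | r = 2) = (7/9)(6/8)(2/7)(1/6) = 1/36; P(data | r = 5) = (4/9)(3/8)(5/7)(4/6) = 5/63.
The prior-weighted likelihoods are 3/11 · 0 = 0, 4/11 · 1/36 = 1/99, 4/11 · 5/63 = 20/693; with total 3/77.
The posterior is then P(r = 1 | data) = 0, P(r = 2 | data) = 7/27, P(r = 5 | data) = 20/27.
So P(yellow next | data) = Σ P(yellow next | H) P(H | data) = (0)(7/27) + (3/5)(20/27) = 4/9.

0.4444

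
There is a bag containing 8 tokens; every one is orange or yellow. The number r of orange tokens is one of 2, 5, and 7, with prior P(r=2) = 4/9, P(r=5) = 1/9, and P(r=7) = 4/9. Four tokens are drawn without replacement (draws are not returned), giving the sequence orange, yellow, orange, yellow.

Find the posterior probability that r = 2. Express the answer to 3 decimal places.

0.667

Under each hypothesis, the probability of the observed sequence is: P(data | r = 2) = (2/8)(6/7)(1/6)(5/5) = 1/28; P(data | r = 5) = (5/8)(3/7)(4/6)(2/5) = 1/14; P(data | r = 7) = (7/8)(1/7)(6/6)(0/5) = 0.
Weighting by the prior gives 4/9 · 1/28 = 1/63, 1/9 · 1/14 = 1/126, 4/9 · 0 = 0; summing to 1/42.
Therefore the posterior P(r = 2 | data) = (1/63) / (1/42) = 2/3.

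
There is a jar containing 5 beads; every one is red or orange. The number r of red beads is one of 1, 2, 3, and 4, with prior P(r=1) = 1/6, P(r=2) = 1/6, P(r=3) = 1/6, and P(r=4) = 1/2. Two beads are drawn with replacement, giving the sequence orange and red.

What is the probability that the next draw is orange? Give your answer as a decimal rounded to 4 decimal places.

Under each hypothesis, the probability of the observed sequence is: P(data | r = 1) = (4/5)(1/5) = 4/25; P(data | r = 2) = (3/5)(2/5) = 6/25; P(data | r = 3) = (2/5)(3/5) = 6/25; P(data | r = 4) = (1/5)(4/5) = 4/25.
The prior-weighted likelihoods are 1/6 · 4/25 = 2/75, 1/6 · 6/25 = 1/25, 1/6 · 6/25 = 1/25, 1/2 · 4/25 = 2/25; these sum to 14/75.
Normalising, the posterior is P(r = 1 | data) = 1/7, P(r = 2 | data) = 3/14, P(r = 3 | data) = 3/14, P(r = 4 | data) = 3/7.
Averaging over the posterior, P(orange next | data) = (4/5)(1/7) + (3/5)(3/14) + (2/5)(3/14) + (1/5)(3/7) = 29/70.

0.4143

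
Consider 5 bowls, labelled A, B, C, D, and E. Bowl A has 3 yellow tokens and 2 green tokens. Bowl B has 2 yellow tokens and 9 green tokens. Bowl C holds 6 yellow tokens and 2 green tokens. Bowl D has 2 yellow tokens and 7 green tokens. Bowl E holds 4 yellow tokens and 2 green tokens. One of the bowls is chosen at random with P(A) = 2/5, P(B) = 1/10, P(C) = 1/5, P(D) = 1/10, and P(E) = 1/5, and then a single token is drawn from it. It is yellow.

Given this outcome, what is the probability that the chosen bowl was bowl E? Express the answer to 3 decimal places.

0.237

Compute the likelihood of this draw for each case: P(data | bowl A) = (3/5) = 0.6; P(data | bowl B) = (2/11) = 0.18182; P(data | bowl C) = (6/8) = 0.75; P(data | bowl D) = (2/9) = 0.22222; P(data | bowl E) = (4/6) = 0.66667.
Weighting by the prior gives 2/5 · 0.6 = 0.24, 1/10 · 0.18182 = 0.018182, 1/5 · 0.75 = 0.15, 1/10 · 0.22222 = 0.022222, 1/5 · 0.66667 = 0.13333; these sum to 0.56374.
So P(bowl E | data) = (0.13333) / (0.56374) = 0.23652.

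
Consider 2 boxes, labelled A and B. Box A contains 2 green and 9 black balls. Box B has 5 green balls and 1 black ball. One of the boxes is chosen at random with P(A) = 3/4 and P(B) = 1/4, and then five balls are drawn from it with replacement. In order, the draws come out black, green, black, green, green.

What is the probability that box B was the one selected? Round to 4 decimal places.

0.5711

For each hypothesis, P(data | H) works out to: P(data | box A) = (9/11)(2/11)(9/11)(2/11)(2/11) = 0.0040236; P(data | box B) = (1/6)(5/6)(1/6)(5/6)(5/6) = 0.016075.
Multiplying each by its prior: 3/4 · 0.0040236 = 0.0030177, 1/4 · 0.016075 = 0.0040188; summing to 0.0070365.
Therefore the posterior P(box B | data) = (0.0040188) / (0.0070365) = 0.57114.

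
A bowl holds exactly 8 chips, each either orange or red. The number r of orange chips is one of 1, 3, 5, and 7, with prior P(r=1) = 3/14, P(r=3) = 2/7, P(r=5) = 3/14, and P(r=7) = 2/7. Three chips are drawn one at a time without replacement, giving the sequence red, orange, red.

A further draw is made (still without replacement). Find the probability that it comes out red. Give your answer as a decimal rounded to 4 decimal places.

Compute the likelihood of the observed sequence for each case: P(data | r = 1) = (7/8)(1/7)(6/6) = 1/8; P(data | r = 3) = (5/8)(3/7)(4/6) = 5/28; P(data | r = 5) = (3/8)(5/7)(2/6) = 5/56; P(data | r = 7) = (1/8)(7/7)(0/6) = 0.
The prior-weighted likelihoods are 3/14 · 1/8 = 3/112, 2/7 · 5/28 = 5/98, 3/14 · 5/56 = 15/784, 2/7 · 0 = 0; these sum to 19/196.
Normalising, the posterior is P(r = 1 | data) = 21/76, P(r = 3 | data) = 10/19, P(r = 5 | data) = 15/76, P(r = 7 | data) = 0.
The predictive probability is P(red next | data) = (1)(21/76) + (3/5)(10/19) + (1/5)(15/76) = 12/19.

0.6316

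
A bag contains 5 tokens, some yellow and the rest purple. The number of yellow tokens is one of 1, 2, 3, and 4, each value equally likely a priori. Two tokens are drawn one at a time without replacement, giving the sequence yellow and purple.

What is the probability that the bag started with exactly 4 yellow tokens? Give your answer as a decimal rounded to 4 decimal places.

Under each hypothesis, the probability of the observed sequence is: P(data | r = 1) = (1/5)(4/4) = 1/5; P(data | r = 2) = (2/5)(3/4) = 3/10; P(data | r = 3) = (3/5)(2/4) = 3/10; P(data | r = 4) = (4/5)(1/4) = 1/5.
The prior-weighted likelihoods are 1/4 · 1/5 = 1/20, 1/4 · 3/10 = 3/40, 1/4 · 3/10 = 3/40, 1/4 · 1/5 = 1/20; with total 1/4.
Therefore the posterior P(r = 4 | data) = (1/20) / (1/4) = 1/5.

0.2000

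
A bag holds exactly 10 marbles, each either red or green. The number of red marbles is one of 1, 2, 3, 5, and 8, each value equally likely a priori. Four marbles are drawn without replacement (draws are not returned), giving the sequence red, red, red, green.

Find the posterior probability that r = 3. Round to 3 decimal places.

Under each hypothesis, the probability of the observed sequence is: P(data | r = 1) = (1/10)(0/9) = 0; P(data | r = 2) = (2/10)(1/9)(0/8) = 0; P(data | r = 3) = (3/10)(2/9)(1/8)(7/7) = 0.0083333; P(data | r = 5) = (5/10)(4/9)(3/8)(5/7) = 0.059524; P(data | r = 8) = (8/10)(7/9)(6/8)(2/7) = 0.13333.
Multiplying each by its prior: 1/5 · 0 = 0, 1/5 · 0 = 0, 1/5 · 0.0083333 = 0.0016667, 1/5 · 0.059524 = 0.011905, 1/5 · 0.13333 = 0.026667; summing to 0.040238.
Hence P(r = 3 | data) = (0.0016667) / (0.040238) = 0.04142.

0.041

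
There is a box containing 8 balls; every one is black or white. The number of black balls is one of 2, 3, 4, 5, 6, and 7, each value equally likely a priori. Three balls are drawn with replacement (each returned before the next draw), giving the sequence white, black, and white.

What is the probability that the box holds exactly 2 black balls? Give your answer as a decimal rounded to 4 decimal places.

The likelihood of the observed sequence under each hypothesis: P(data | r = 2) = (6/8)(2/8)(6/8) = 0.14062; P(data | r = 3) = (5/8)(3/8)(5/8) = 0.14648; P(data | r = 4) = (4/8)(4/8)(4/8) = 0.125; P(data | r = 5) = (3/8)(5/8)(3/8) = 0.087891; P(data | r = 6) = (2/8)(6/8)(2/8) = 0.046875; P(data | r = 7) = (1/8)(7/8)(1/8) = 0.013672.
Multiplying each by its prior: 1/6 · 0.14062 = 0.023438, 1/6 · 0.14648 = 0.024414, 1/6 · 0.125 = 0.020833, 1/6 · 0.087891 = 0.014648, 1/6 · 0.046875 = 0.0078125, 1/6 · 0.013672 = 0.0022786; summing to 0.093424.
Therefore the posterior P(r = 2 | data) = (0.023438) / (0.093424) = 0.25087.

0.2509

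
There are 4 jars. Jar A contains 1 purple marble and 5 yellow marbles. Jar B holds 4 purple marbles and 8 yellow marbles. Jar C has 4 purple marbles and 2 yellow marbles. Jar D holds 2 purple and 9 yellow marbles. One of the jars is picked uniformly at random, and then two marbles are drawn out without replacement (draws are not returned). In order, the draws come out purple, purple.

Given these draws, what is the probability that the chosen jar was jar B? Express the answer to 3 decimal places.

0.179

Under each hypothesis, the probability of the observed sequence is: P(data | jar A) = (1/6)(0/5) = 0; P(data | jar B) = (4/12)(3/11) = 1/11; P(data | jar C) = (4/6)(3/5) = 2/5; P(data | jar D) = (2/11)(1/10) = 1/55.
Weighting by the prior gives 1/4 · 0 = 0, 1/4 · 1/11 = 1/44, 1/4 · 2/5 = 1/10, 1/4 · 1/55 = 1/220; these sum to 7/55.
Therefore the posterior P(jar B | data) = (1/44) / (7/55) = 5/28.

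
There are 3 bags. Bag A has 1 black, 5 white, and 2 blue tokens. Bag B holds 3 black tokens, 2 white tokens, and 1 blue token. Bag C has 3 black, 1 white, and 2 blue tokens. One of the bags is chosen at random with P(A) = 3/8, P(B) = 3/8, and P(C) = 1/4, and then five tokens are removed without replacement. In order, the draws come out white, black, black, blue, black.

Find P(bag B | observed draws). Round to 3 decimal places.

0.600

For each hypothesis, P(data | H) works out to: P(data | bag A) = (5/8)(1/7)(0/6) = 0; P(data | bag B) = (2/6)(3/5)(2/4)(1/3)(1/2) = 1/60; P(data | bag C) = (1/6)(3/5)(2/4)(2/3)(1/2) = 1/60.
The prior-weighted likelihoods are 3/8 · 0 = 0, 3/8 · 1/60 = 1/160, 1/4 · 1/60 = 1/240; these sum to 1/96.
So P(bag B | data) = (1/160) / (1/96) = 3/5.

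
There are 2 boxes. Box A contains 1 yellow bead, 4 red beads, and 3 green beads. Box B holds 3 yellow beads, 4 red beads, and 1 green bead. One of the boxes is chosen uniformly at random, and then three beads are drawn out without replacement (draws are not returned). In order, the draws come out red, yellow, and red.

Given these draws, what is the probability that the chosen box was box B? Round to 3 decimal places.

0.750

Under each hypothesis, the probability of the observed sequence is: P(data | box A) = (4/8)(1/7)(3/6) = 1/28; P(data | box B) = (4/8)(3/7)(3/6) = 3/28.
Multiplying each by its prior: 1/2 · 1/28 = 1/56, 1/2 · 3/28 = 3/56; with total 1/14.
So P(box B | data) = (3/56) / (1/14) = 3/4.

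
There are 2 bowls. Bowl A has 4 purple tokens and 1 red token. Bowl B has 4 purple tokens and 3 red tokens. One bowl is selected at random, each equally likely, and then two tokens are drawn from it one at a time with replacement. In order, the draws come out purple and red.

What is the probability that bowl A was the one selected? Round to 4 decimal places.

0.3952

For each hypothesis, P(data | H) works out to: P(data | bowl A) = (4/5)(1/5) = 0.16; P(data | bowl B) = (4/7)(3/7) = 0.2449.
The prior-weighted likelihoods are 1/2 · 0.16 = 0.08, 1/2 · 0.2449 = 0.12245; summing to 0.20245.
Hence P(bowl A | data) = (0.08) / (0.20245) = 0.39516.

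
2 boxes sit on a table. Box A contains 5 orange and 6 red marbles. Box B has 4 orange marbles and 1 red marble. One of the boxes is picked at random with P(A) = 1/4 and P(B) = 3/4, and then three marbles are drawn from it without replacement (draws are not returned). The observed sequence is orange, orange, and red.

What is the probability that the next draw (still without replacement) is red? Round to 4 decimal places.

0.1050

The likelihood of the observed sequence under each hypothesis: P(data | box A) = (5/11)(4/10)(6/9) = 4/33; P(data | box B) = (4/5)(3/4)(1/3) = 1/5.
The prior-weighted likelihoods are 1/4 · 4/33 = 1/33, 3/4 · 1/5 = 3/20; summing to 119/660.
Normalising, the posterior is P(box A | data) = 20/119, P(box B | data) = 99/119.
So P(red next | data) = Σ P(red next | H) P(H | data) = (5/8)(20/119) + (0)(99/119) = 25/238.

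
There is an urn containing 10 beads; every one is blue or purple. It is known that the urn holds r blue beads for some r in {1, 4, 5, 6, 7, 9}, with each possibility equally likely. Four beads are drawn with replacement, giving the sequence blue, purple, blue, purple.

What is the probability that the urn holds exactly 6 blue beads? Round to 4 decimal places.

Under each hypothesis, the probability of the observed sequence is: P(data | r = 1) = (1/10)(9/10)(1/10)(9/10) = 0.0081; P(data | r = 4) = (4/10)(6/10)(4/10)(6/10) = 0.0576; P(data | r = 5) = (5/10)(5/10)(5/10)(5/10) = 0.0625; P(data | r = 6) = (6/10)(4/10)(6/10)(4/10) = 0.0576; P(data | r = 7) = (7/10)(3/10)(7/10)(3/10) = 0.0441; P(data | r = 9) = (9/10)(1/10)(9/10)(1/10) = 0.0081.
Weighting by the prior gives 1/6 · 0.0081 = 0.00135, 1/6 · 0.0576 = 0.0096, 1/6 · 0.0625 = 0.010417, 1/6 · 0.0576 = 0.0096, 1/6 · 0.0441 = 0.00735, 1/6 · 0.0081 = 0.00135; these sum to 0.039667.
Therefore the posterior P(r = 6 | data) = (0.0096) / (0.039667) = 0.24202.

0.2420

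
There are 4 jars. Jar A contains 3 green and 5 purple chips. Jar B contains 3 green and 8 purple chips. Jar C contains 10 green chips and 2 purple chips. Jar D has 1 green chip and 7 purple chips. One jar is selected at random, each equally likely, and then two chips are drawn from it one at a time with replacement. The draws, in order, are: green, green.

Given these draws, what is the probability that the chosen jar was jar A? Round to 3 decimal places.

The likelihood of the observed sequence under each hypothesis: P(data | jar A) = (3/8)(3/8) = 0.14062; P(data | jar B) = (3/11)(3/11) = 0.07438; P(data | jar C) = (10/12)(10/12) = 0.69444; P(data | jar D) = (1/8)(1/8) = 0.015625.
The prior-weighted likelihoods are 1/4 · 0.14062 = 0.035156, 1/4 · 0.07438 = 0.018595, 1/4 · 0.69444 = 0.17361, 1/4 · 0.015625 = 0.0039062; these sum to 0.23127.
By Bayes' rule, P(jar A | data) = (0.035156) / (0.23127) = 0.15201.

0.152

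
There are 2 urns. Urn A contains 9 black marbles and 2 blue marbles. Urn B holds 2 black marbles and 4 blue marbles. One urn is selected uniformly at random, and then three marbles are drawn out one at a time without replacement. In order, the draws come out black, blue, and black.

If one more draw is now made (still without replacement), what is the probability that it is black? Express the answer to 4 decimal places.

Compute the likelihood of the observed sequence for each case: P(data | urn A) = (9/11)(2/10)(8/9) = 8/55; P(data | urn B) = (2/6)(4/5)(1/4) = 1/15.
The prior-weighted likelihoods are 1/2 · 8/55 = 4/55, 1/2 · 1/15 = 1/30; these sum to 7/66.
Dividing through by the total gives posterior P(urn A | data) = 24/35, P(urn B | data) = 11/35.
So P(black next | data) = Σ P(black next | H) P(H | data) = (7/8)(24/35) + (0)(11/35) = 3/5.

0.6000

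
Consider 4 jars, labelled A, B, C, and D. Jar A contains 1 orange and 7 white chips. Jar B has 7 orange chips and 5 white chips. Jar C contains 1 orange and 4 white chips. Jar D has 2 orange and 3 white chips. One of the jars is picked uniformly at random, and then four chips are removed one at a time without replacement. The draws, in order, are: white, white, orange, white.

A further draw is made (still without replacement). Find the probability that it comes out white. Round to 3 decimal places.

0.725

The likelihood of the observed sequence under each hypothesis: P(data | jar A) = (7/8)(6/7)(1/6)(5/5) = 0.125; P(data | jar B) = (5/12)(4/11)(7/10)(3/9) = 0.035354; P(data | jar C) = (4/5)(3/4)(1/3)(2/2) = 0.2; P(data | jar D) = (3/5)(2/4)(2/3)(1/2) = 0.1.
Multiplying each by its prior: 1/4 · 0.125 = 0.03125, 1/4 · 0.035354 = 0.0088384, 1/4 · 0.2 = 0.05, 1/4 · 0.1 = 0.025; with total 0.11509.
Normalising, the posterior is P(jar A | data) = 0.27153, P(jar B | data) = 0.076796, P(jar C | data) = 0.43445, P(jar D | data) = 0.21722.
The predictive probability is P(white next | data) = (1)(0.27153) + (1/4)(0.076796) + (1)(0.43445) + (0)(0.21722) = 0.72518.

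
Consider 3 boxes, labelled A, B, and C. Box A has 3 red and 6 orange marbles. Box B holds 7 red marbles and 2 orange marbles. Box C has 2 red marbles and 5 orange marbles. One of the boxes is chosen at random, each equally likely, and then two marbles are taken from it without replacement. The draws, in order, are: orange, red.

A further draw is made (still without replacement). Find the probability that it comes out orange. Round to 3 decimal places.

0.581

For each hypothesis, P(data | H) works out to: P(data | box A) = (6/9)(3/8) = 1/4; P(data | box B) = (2/9)(7/8) = 7/36; P(data | box C) = (5/7)(2/6) = 5/21.
Multiplying each by its prior: 1/3 · 1/4 = 1/12, 1/3 · 7/36 = 7/108, 1/3 · 5/21 = 5/63; with total 43/189.
Normalising, the posterior is P(box A | data) = 63/172, P(box B | data) = 49/172, P(box C | data) = 15/43.
So P(orange next | data) = Σ P(orange next | H) P(H | data) = (5/7)(63/172) + (1/7)(49/172) + (4/5)(15/43) = 25/43.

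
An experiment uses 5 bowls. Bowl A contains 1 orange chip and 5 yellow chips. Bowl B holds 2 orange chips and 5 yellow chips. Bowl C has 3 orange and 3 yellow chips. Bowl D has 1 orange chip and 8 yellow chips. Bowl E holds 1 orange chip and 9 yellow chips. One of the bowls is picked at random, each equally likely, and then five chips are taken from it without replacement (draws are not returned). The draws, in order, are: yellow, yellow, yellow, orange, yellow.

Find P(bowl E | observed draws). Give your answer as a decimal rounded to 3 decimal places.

For each hypothesis, P(data | H) works out to: P(data | bowl A) = (5/6)(4/5)(3/4)(1/3)(2/2) = 0.16667; P(data | bowl B) = (5/7)(4/6)(3/5)(2/4)(2/3) = 0.095238; P(data | bowl C) = (3/6)(2/5)(1/4)(3/3)(0/2) = 0; P(data | bowl D) = (8/9)(7/8)(6/7)(1/6)(5/5) = 0.11111; P(data | bowl E) = (9/10)(8/9)(7/8)(1/7)(6/6) = 0.1.
Weighting by the prior gives 1/5 · 0.16667 = 0.033333, 1/5 · 0.095238 = 0.019048, 1/5 · 0 = 0, 1/5 · 0.11111 = 0.022222, 1/5 · 0.1 = 0.02; summing to 0.094603.
Hence P(bowl E | data) = (0.02) / (0.094603) = 0.21141.

0.211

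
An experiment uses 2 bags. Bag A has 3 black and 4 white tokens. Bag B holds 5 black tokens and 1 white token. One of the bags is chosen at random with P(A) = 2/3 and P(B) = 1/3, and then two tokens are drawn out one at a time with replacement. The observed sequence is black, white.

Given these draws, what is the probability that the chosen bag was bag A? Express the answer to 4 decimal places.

0.7791

The likelihood of the observed sequence under each hypothesis: P(data | bag A) = (3/7)(4/7) = 0.2449; P(data | bag B) = (5/6)(1/6) = 0.13889.
Weighting by the prior gives 2/3 · 0.2449 = 0.16327, 1/3 · 0.13889 = 0.046296; these sum to 0.20956.
Therefore the posterior P(bag A | data) = (0.16327) / (0.20956) = 0.77908.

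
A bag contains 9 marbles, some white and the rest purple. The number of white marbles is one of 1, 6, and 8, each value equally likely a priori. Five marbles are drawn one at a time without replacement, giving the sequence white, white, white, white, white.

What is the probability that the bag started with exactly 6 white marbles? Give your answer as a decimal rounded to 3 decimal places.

Compute the likelihood of the observed sequence for each case: P(data | r = 1) = (1/9)(0/8) = 0; P(data | r = 6) = (6/9)(5/8)(4/7)(3/6)(2/5) = 1/21; P(data | r = 8) = (8/9)(7/8)(6/7)(5/6)(4/5) = 4/9.
Weighting by the prior gives 1/3 · 0 = 0, 1/3 · 1/21 = 1/63, 1/3 · 4/9 = 4/27; these sum to 31/189.
By Bayes' rule, P(r = 6 | data) = (1/63) / (31/189) = 3/31.

0.097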